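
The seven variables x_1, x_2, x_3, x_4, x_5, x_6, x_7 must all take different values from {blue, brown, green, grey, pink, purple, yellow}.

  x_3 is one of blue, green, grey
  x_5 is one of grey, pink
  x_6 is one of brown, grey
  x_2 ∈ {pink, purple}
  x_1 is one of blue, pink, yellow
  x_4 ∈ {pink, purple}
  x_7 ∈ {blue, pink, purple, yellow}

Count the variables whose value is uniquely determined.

The 7 variables together cover exactly {blue, brown, green, grey, pink, purple, yellow} — 7 values for 7 variables — and brown appears only in x_6's list, so x_6 = brown.
The 6 still-open variables together cover exactly {blue, green, grey, pink, purple, yellow} — 6 values for 6 variables — and green appears only in x_3's list, so x_3 = green.
Among the 5 still-open variables, grey fits only x_5 (and all 5 values in {blue, grey, pink, purple, yellow} must be used), so x_5 = grey.
x_2 and x_4 between them cover only {pink, purple} — a naked pair. Remove those values from x_1, x_7.
Determined: x_3=green, x_5=grey, x_6=brown. The other variables each still have more than one consistent value. That makes 3.

3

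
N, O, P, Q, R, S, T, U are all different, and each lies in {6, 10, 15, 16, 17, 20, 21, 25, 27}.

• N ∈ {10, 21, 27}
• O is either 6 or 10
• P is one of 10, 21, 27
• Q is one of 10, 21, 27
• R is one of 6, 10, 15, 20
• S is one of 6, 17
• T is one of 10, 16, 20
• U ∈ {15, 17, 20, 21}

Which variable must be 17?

S

The 8 variables draw from only 8 values {6, 10, 15, 16, 17, 20, 21, 27}, so each is used; only T can be 16, hence T = 16.
N, P, Q share exactly the 3 values {10, 21, 27}; by pigeonhole those values go to them, so strike 10, 21, 27 from O, R, U.
O must be 6 (only option left). Strike 6 from R, S.
So 17 goes to S.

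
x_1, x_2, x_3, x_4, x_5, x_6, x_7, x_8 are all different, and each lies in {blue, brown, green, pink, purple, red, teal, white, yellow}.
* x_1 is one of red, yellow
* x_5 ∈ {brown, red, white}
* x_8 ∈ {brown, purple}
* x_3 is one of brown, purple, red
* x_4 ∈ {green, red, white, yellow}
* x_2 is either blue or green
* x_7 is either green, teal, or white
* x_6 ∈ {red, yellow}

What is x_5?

The 8 variables together cover exactly {blue, brown, green, purple, red, teal, white, yellow} — 8 values for 8 variables — and blue appears only in x_2's list, so x_2 = blue.
The 7 still-open variables draw from only 7 values {brown, green, purple, red, teal, white, yellow}, so each is used; only x_7 can be teal, hence x_7 = teal.
Among the 6 still-open variables, green fits only x_4 (and all 6 values in {brown, green, purple, red, white, yellow} must be used), so x_4 = green.
Among the 5 still-open variables, white fits only x_5 (and all 5 values in {brown, purple, red, white, yellow} must be used), so x_5 = white.

white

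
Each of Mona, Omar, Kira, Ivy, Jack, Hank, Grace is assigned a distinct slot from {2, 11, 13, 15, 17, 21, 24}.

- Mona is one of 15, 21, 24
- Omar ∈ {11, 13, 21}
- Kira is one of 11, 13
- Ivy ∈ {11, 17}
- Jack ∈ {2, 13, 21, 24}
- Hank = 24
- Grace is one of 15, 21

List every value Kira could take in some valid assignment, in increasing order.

11, 13

Hank has just one choice, so Hank = 24. Eliminate 24 elsewhere: Mona, Jack.
The 6 still-open variables draw from only 6 values {2, 11, 13, 15, 17, 21}, so each is used; only Jack can be 2, hence Jack = 2.
Among the 5 still-open variables, 17 fits only Ivy (and all 5 values in {11, 13, 15, 17, 21} must be used), so Ivy = 17.
Mona and Grace share exactly the 2 values {15, 21}; by pigeonhole those values go to them, so strike 15, 21 from Omar.
No further eliminations apply; Kira can still be any of 11, 13.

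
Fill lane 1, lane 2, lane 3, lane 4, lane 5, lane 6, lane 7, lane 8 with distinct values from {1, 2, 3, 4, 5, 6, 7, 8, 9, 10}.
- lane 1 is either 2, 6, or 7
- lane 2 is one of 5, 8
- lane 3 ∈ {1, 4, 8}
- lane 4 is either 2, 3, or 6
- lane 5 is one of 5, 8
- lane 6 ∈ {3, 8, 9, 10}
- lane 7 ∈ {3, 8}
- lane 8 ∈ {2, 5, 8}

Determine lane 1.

7

lane 2 and lane 5 share exactly the 2 values {5, 8}; by pigeonhole those values go to them, so strike 5, 8 from lane 3, lane 6, lane 7, lane 8.
lane 7 must be 3 (only option left). Remove 3 from lane 4, lane 6.
lane 8 must be 2 (only option left). Eliminate 2 elsewhere: lane 1, lane 4.
That leaves lane 4 = 6. So lane 1 can't be 6.
So lane 1 = 7.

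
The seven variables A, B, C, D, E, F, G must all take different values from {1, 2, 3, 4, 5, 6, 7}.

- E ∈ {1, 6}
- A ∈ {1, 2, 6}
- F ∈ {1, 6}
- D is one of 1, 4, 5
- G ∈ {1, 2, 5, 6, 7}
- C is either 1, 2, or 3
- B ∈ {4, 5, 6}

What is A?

Among the 7 variables, 3 fits only C (and all 7 values in {1, 2, 3, 4, 5, 6, 7} must be used), so C = 3.
Among the 6 still-open variables, 7 fits only G (and all 6 values in {1, 2, 4, 5, 6, 7} must be used), so G = 7.
Among the 5 still-open variables, 2 fits only A (and all 5 values in {1, 2, 4, 5, 6} must be used), so A = 2.

2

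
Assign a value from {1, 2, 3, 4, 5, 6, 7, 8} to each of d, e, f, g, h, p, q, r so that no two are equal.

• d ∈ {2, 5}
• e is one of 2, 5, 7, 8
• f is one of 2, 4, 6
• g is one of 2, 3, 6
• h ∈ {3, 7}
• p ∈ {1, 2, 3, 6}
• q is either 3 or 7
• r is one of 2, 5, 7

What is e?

8

The 8 variables together cover exactly {1, 2, 3, 4, 5, 6, 7, 8} — 8 values for 8 variables — and 1 appears only in p's list, so p = 1.
Among the 7 still-open variables, 4 fits only f (and all 7 values in {2, 3, 4, 5, 6, 7, 8} must be used), so f = 4.
The 6 still-open variables together cover exactly {2, 3, 5, 6, 7, 8} — 6 values for 6 variables — and 6 appears only in g's list, so g = 6.
The 5 still-open variables together cover exactly {2, 3, 5, 7, 8} — 5 values for 5 variables — and 8 appears only in e's list, so e = 8.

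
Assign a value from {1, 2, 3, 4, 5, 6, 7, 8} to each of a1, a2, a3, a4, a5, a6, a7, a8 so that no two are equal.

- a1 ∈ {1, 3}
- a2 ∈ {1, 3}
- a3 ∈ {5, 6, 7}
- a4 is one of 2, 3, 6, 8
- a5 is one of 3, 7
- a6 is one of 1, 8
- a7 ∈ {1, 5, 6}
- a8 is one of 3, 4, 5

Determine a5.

The 8 variables draw from only 8 values {1, 2, 3, 4, 5, 6, 7, 8}, so each is used; only a4 can be 2, hence a4 = 2.
The 7 still-open variables draw from only 7 values {1, 3, 4, 5, 6, 7, 8}, so each is used; only a8 can be 4, hence a8 = 4.
Among the 6 still-open variables, 8 fits only a6 (and all 6 values in {1, 3, 5, 6, 7, 8} must be used), so a6 = 8.
a1 and a2 share exactly the 2 values {1, 3}; by pigeonhole those values go to them, so strike 1, 3 from a5, a7.
So a5 = 7.

7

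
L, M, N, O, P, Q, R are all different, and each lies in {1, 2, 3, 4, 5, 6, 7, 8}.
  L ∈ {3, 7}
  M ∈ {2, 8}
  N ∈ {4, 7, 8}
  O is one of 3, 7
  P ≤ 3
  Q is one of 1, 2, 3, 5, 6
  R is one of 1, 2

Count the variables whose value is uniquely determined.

2

L and O share exactly the 2 values {3, 7}; by pigeonhole those values go to them, so strike 3, 7 from N, P, Q.
P and R between them cover only {1, 2} — a naked pair. Remove those values from M, Q.
M must be 8 (only option left). So N can't be 8.
N has just one choice, so N = 4.
Determined: M=8, N=4. The other variables each still have more than one consistent value. That makes 2.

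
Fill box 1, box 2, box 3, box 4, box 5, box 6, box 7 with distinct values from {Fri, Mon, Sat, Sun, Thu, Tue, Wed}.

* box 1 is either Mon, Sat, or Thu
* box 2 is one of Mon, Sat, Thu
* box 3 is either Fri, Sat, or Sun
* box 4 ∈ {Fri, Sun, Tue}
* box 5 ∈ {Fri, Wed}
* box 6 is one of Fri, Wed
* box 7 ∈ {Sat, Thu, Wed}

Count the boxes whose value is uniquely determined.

2

The 7 variables together cover exactly {Fri, Mon, Sat, Sun, Thu, Tue, Wed} — 7 values for 7 variables — and Tue appears only in box 4's list, so box 4 = Tue.
The 6 still-open variables together cover exactly {Fri, Mon, Sat, Sun, Thu, Wed} — 6 values for 6 variables — and Sun appears only in box 3's list, so box 3 = Sun.
box 5 and box 6 between them cover only {Fri, Wed} — a naked pair. Remove those values from box 7.
Determined: box 3=Sun, box 4=Tue. The other boxes each still have more than one consistent value. That makes 2.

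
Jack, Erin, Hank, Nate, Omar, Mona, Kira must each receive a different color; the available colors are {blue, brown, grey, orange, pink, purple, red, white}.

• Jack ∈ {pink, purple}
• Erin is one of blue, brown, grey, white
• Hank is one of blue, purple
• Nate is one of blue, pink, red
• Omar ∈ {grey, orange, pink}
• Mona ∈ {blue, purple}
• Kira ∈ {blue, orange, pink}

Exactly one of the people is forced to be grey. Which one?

Omar

Hank and Mona share exactly the 2 values {blue, purple}; by pigeonhole those values go to them, so strike blue, purple from Jack, Erin, Nate, Kira.
Jack has just one choice, so Jack = pink. So Nate, Omar, Kira can't be pink.
Nate has just one choice, so Nate = red.
Kira has just one choice, so Kira = orange. Remove orange from Omar.
So grey goes to Omar.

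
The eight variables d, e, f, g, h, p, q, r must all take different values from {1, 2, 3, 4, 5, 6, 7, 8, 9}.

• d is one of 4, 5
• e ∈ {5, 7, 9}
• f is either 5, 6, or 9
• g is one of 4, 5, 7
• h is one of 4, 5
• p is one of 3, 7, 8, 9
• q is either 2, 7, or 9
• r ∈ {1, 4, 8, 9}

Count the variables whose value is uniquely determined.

The 2 variables d and h are confined to {4, 5}, which locks those values in; drop them from e, f, g, r.
g must be 7 (only option left). Strike 7 from e, p, q.
e has just one choice, so e = 9. Strike 9 from f, p, q, r.
f's domain is down to {6}, so f = 6.
q must be 2 (only option left).
Determined: e=9, f=6, g=7, q=2. The other variables each still have more than one consistent value. That makes 4.

4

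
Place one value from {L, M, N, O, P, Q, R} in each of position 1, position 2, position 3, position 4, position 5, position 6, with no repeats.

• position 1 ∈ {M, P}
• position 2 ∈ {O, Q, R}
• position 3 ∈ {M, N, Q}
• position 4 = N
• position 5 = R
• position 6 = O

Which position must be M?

position 4 has just one choice, so position 4 = N. Strike N from position 3.
position 5 must be R (only option left). Eliminate R elsewhere: position 2.
position 6 has just one choice, so position 6 = O. Strike O from position 2.
position 2's domain is down to {Q}, so position 2 = Q. So position 3 can't be Q.
So M goes to position 3.

position 3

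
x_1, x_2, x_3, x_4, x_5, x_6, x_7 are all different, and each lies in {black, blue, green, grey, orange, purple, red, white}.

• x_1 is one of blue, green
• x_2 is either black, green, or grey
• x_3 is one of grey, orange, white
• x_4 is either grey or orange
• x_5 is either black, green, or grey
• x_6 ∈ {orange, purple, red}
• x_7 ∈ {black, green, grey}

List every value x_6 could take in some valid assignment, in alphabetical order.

x_2, x_5, x_7 between them cover only {black, green, grey} — a naked triple. Remove those values from x_1, x_3, x_4.
That leaves x_1 = blue.
x_4 has just one choice, so x_4 = orange. Remove orange from x_3, x_6.
x_3 has just one choice, so x_3 = white.
No further eliminations apply; x_6 can still be any of purple, red.

purple, red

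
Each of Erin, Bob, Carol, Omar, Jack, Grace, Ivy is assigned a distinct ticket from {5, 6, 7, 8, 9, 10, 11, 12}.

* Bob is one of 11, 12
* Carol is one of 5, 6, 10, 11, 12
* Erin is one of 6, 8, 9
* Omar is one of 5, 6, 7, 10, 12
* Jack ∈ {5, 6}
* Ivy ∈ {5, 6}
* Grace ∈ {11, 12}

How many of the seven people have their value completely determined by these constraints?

Bob and Grace share exactly the 2 values {11, 12}; by pigeonhole those values go to them, so strike 11, 12 from Carol, Omar.
The 2 variables Jack and Ivy are confined to {5, 6}, which locks those values in; drop them from Erin, Carol, Omar.
Carol's domain is down to {10}, so Carol = 10. Strike 10 from Omar.
That leaves Omar = 7.
Determined: Carol=10, Omar=7. The other people each still have more than one consistent value. That makes 2.

2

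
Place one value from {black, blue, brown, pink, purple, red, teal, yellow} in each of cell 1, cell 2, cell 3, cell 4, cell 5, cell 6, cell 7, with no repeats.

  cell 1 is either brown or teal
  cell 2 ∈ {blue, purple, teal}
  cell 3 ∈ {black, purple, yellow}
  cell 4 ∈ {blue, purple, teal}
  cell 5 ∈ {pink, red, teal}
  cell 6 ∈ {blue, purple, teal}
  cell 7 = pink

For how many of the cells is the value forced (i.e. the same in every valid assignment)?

3

cell 7 must be pink (only option left). Strike pink from cell 5.
cell 2, cell 4, cell 6 share exactly the 3 values {blue, purple, teal}; by pigeonhole those values go to them, so strike blue, purple, teal from cell 1, cell 3, cell 5.
cell 1 must be brown (only option left).
That leaves cell 5 = red.
Determined: cell 1=brown, cell 5=red, cell 7=pink. The other cells each still have more than one consistent value. That makes 3.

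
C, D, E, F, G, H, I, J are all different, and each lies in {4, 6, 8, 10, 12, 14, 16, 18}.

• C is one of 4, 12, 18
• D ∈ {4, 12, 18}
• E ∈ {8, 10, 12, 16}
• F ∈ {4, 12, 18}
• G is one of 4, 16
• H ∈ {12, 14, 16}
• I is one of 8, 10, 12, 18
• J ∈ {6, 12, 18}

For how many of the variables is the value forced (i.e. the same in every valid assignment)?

3

Among the 8 variables, 6 fits only J (and all 8 values in {4, 6, 8, 10, 12, 14, 16, 18} must be used), so J = 6.
The 7 still-open variables together cover exactly {4, 8, 10, 12, 14, 16, 18} — 7 values for 7 variables — and 14 appears only in H's list, so H = 14.
C, D, F share exactly the 3 values {4, 12, 18}; by pigeonhole those values go to them, so strike 4, 12, 18 from E, G, I.
G's domain is down to {16}, so G = 16. Remove 16 from E.
Determined: G=16, H=14, J=6. The other variables each still have more than one consistent value. That makes 3.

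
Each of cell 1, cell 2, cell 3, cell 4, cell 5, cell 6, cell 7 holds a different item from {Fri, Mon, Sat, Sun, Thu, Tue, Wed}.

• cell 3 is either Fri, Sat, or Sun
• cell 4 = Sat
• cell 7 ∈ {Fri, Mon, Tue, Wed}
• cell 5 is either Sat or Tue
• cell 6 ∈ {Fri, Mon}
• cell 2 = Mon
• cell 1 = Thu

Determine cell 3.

Sun

cell 1's domain is down to {Thu}, so cell 1 = Thu.
cell 2 has just one choice, so cell 2 = Mon. Remove Mon from cell 6, cell 7.
cell 4 must be Sat (only option left). Strike Sat from cell 3, cell 5.
That leaves cell 5 = Tue. Strike Tue from cell 7.
cell 6 must be Fri (only option left). Strike Fri from cell 3, cell 7.
So cell 3 = Sun.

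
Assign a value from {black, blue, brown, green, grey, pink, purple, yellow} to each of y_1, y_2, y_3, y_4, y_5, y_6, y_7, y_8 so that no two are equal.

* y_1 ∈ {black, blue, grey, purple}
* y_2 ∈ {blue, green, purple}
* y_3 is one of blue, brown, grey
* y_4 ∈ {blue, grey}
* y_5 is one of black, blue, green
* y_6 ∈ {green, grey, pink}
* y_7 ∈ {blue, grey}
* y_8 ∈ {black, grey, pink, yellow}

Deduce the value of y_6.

The 8 variables draw from only 8 values {black, blue, brown, green, grey, pink, purple, yellow}, so each is used; only y_3 can be brown, hence y_3 = brown.
Among the 7 still-open variables, yellow fits only y_8 (and all 7 values in {black, blue, green, grey, pink, purple, yellow} must be used), so y_8 = yellow.
The 6 still-open variables draw from only 6 values {black, blue, green, grey, pink, purple}, so each is used; only y_6 can be pink, hence y_6 = pink.

pink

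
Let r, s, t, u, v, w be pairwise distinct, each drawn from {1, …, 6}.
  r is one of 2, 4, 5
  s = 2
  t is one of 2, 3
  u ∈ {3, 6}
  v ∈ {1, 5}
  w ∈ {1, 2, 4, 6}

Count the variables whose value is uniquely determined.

3

s's domain is down to {2}, so s = 2. Remove 2 from r, t, w.
That leaves t = 3. Strike 3 from u.
u must be 6 (only option left). Eliminate 6 elsewhere: w.
Determined: s=2, t=3, u=6. The other variables each still have more than one consistent value. That makes 3.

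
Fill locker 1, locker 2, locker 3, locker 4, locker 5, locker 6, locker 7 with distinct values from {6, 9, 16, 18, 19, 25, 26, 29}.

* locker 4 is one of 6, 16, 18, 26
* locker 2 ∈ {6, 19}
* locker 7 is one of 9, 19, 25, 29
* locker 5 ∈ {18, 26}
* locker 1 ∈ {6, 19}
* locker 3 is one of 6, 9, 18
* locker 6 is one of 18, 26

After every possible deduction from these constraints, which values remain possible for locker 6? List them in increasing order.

The 2 variables locker 1 and locker 2 are confined to {6, 19}, which locks those values in; drop them from locker 3, locker 4, locker 7.
locker 5 and locker 6 between them cover only {18, 26} — a naked pair. Remove those values from locker 3, locker 4.
locker 3 has just one choice, so locker 3 = 9. So locker 7 can't be 9.
locker 4's domain is down to {16}, so locker 4 = 16.
No further eliminations apply; locker 6 can still be any of 18, 26.

18, 26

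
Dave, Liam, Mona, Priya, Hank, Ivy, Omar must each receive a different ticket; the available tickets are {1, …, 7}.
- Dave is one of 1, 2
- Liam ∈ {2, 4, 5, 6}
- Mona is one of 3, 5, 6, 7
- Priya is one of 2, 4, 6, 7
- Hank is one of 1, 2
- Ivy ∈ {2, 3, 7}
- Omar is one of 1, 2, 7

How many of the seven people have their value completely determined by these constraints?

2

The 2 variables Dave and Hank are confined to {1, 2}, which locks those values in; drop them from Liam, Priya, Ivy, Omar.
Omar has just one choice, so Omar = 7. Eliminate 7 elsewhere: Mona, Priya, Ivy.
Ivy must be 3 (only option left). Strike 3 from Mona.
Determined: Ivy=3, Omar=7. The other people each still have more than one consistent value. That makes 2.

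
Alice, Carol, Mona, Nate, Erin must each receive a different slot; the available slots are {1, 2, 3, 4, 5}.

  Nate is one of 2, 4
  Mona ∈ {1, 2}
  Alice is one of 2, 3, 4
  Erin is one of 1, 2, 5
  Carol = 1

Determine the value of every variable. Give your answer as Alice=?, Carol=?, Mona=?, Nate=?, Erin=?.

Alice=3, Carol=1, Mona=2, Nate=4, Erin=5

Carol's domain is down to {1}, so Carol = 1. So Mona, Erin can't be 1.
That leaves Mona = 2. Eliminate 2 elsewhere: Alice, Nate, Erin.
Nate's domain is down to {4}, so Nate = 4. Remove 4 from Alice.
That leaves Erin = 5.
Alice has just one choice, so Alice = 3.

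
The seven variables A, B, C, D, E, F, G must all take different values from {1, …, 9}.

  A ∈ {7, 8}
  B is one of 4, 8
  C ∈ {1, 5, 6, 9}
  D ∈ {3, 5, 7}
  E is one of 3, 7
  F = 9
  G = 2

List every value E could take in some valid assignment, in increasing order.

F has just one choice, so F = 9. Eliminate 9 elsewhere: C.
That leaves G = 2.
No further eliminations apply; E can still be any of 3, 7.

3, 7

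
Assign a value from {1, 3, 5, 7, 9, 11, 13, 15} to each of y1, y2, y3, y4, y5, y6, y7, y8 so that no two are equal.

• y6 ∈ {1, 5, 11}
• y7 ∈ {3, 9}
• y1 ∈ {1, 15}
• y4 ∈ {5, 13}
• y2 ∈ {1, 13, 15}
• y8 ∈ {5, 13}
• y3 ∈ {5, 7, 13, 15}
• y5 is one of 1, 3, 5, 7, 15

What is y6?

The 8 variables draw from only 8 values {1, 3, 5, 7, 9, 11, 13, 15}, so each is used; only y7 can be 9, hence y7 = 9.
The 7 still-open variables together cover exactly {1, 3, 5, 7, 11, 13, 15} — 7 values for 7 variables — and 3 appears only in y5's list, so y5 = 3.
The 6 still-open variables together cover exactly {1, 5, 7, 11, 13, 15} — 6 values for 6 variables — and 7 appears only in y3's list, so y3 = 7.
The 5 still-open variables together cover exactly {1, 5, 11, 13, 15} — 5 values for 5 variables — and 11 appears only in y6's list, so y6 = 11.

11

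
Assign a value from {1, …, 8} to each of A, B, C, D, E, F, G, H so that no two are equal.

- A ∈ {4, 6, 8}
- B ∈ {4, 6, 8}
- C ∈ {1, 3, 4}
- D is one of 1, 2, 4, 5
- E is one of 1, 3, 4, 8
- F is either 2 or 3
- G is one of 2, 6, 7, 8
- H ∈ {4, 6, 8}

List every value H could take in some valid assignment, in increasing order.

4, 6, 8

Among the 8 variables, 5 fits only D (and all 8 values in {1, 2, 3, 4, 5, 6, 7, 8} must be used), so D = 5.
Among the 7 still-open variables, 7 fits only G (and all 7 values in {1, 2, 3, 4, 6, 7, 8} must be used), so G = 7.
Among the 6 still-open variables, 2 fits only F (and all 6 values in {1, 2, 3, 4, 6, 8} must be used), so F = 2.
A, B, H share exactly the 3 values {4, 6, 8}; by pigeonhole those values go to them, so strike 4, 6, 8 from C, E.
No further eliminations apply; H can still be any of 4, 6, 8.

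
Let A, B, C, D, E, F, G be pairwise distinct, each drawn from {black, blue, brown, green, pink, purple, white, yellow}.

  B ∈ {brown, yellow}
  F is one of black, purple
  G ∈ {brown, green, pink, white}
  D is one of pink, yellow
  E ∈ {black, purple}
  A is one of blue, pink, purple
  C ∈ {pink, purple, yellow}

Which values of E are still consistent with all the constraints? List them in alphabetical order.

black, purple

E and F share exactly the 2 values {black, purple}; by pigeonhole those values go to them, so strike black, purple from A, C.
C and D between them cover only {pink, yellow} — a naked pair. Remove those values from A, B, G.
A must be blue (only option left).
That leaves B = brown. So G can't be brown.
No further eliminations apply; E can still be any of black, purple.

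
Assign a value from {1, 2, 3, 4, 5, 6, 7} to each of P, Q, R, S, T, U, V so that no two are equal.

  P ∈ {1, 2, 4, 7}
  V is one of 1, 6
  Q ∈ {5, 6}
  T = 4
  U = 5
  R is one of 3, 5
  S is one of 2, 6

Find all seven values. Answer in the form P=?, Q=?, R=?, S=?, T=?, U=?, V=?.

P=7, Q=6, R=3, S=2, T=4, U=5, V=1

T's domain is down to {4}, so T = 4. Remove 4 from P.
That leaves U = 5. Eliminate 5 elsewhere: Q, R.
Q's domain is down to {6}, so Q = 6. Remove 6 from S, V.
R must be 3 (only option left).
S's domain is down to {2}, so S = 2. Strike 2 from P.
That leaves V = 1. So P can't be 1.
P's domain is down to {7}, so P = 7.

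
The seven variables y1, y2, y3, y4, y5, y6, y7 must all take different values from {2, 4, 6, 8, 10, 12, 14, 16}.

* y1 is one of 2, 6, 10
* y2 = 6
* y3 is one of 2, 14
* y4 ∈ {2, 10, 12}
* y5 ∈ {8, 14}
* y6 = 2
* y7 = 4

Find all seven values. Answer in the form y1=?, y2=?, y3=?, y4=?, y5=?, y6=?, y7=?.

y2's domain is down to {6}, so y2 = 6. Eliminate 6 elsewhere: y1.
y6's domain is down to {2}, so y6 = 2. Eliminate 2 elsewhere: y1, y3, y4.
y7 has just one choice, so y7 = 4.
y1 must be 10 (only option left). Strike 10 from y4.
y3 must be 14 (only option left). Eliminate 14 elsewhere: y5.
That leaves y4 = 12.
That leaves y5 = 8.

y1=10, y2=6, y3=14, y4=12, y5=8, y6=2, y7=4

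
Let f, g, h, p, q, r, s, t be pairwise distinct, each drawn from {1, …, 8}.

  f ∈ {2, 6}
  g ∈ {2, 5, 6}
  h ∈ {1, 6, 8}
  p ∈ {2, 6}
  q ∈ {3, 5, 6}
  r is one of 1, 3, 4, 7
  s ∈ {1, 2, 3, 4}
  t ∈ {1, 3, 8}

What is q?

3

Among the 8 variables, 7 fits only r (and all 8 values in {1, 2, 3, 4, 5, 6, 7, 8} must be used), so r = 7.
Among the 7 still-open variables, 4 fits only s (and all 7 values in {1, 2, 3, 4, 5, 6, 8} must be used), so s = 4.
f and p share exactly the 2 values {2, 6}; by pigeonhole those values go to them, so strike 2, 6 from g, h, q.
g has just one choice, so g = 5. Strike 5 from q.
So q = 3.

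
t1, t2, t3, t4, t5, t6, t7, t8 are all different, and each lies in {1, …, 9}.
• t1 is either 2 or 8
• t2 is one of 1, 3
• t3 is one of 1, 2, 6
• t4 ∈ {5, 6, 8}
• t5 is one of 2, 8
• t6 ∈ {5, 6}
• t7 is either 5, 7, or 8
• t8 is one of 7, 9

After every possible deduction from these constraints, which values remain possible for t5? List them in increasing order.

Among the 8 variables, 3 fits only t2 (and all 8 values in {1, 2, 3, 5, 6, 7, 8, 9} must be used), so t2 = 3.
Among the 7 still-open variables, 1 fits only t3 (and all 7 values in {1, 2, 5, 6, 7, 8, 9} must be used), so t3 = 1.
Among the 6 still-open variables, 9 fits only t8 (and all 6 values in {2, 5, 6, 7, 8, 9} must be used), so t8 = 9.
The 5 still-open variables together cover exactly {2, 5, 6, 7, 8} — 5 values for 5 variables — and 7 appears only in t7's list, so t7 = 7.
The 2 variables t1 and t5 are confined to {2, 8}, which locks those values in; drop them from t4.
No further eliminations apply; t5 can still be any of 2, 8.

2, 8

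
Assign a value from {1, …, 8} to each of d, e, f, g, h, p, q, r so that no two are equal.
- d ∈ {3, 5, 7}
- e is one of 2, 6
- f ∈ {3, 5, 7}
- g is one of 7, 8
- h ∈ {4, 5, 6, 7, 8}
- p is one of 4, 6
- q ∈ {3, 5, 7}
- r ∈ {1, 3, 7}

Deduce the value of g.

The 8 variables draw from only 8 values {1, 2, 3, 4, 5, 6, 7, 8}, so each is used; only r can be 1, hence r = 1.
The 7 still-open variables draw from only 7 values {2, 3, 4, 5, 6, 7, 8}, so each is used; only e can be 2, hence e = 2.
The 3 variables d, f, q are confined to {3, 5, 7}, which locks those values in; drop them from g, h.
So g = 8.

8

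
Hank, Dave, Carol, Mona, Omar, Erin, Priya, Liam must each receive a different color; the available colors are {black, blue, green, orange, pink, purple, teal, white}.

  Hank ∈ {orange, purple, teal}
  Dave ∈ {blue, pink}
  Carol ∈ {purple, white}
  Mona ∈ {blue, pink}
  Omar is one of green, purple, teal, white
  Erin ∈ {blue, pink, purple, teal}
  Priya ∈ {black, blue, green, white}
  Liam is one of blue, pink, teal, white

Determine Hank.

orange

Among the 8 variables, black fits only Priya (and all 8 values in {black, blue, green, orange, pink, purple, teal, white} must be used), so Priya = black.
The 7 still-open variables draw from only 7 values {blue, green, orange, pink, purple, teal, white}, so each is used; only Omar can be green, hence Omar = green.
The 6 still-open variables together cover exactly {blue, orange, pink, purple, teal, white} — 6 values for 6 variables — and orange appears only in Hank's list, so Hank = orange.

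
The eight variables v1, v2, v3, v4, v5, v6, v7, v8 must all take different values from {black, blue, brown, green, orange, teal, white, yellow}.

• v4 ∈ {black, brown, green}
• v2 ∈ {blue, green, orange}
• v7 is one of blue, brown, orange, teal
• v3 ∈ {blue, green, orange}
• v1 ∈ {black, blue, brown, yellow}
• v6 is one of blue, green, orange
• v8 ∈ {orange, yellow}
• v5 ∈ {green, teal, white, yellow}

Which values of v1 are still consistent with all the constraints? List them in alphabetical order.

black, brown

Among the 8 variables, white fits only v5 (and all 8 values in {black, blue, brown, green, orange, teal, white, yellow} must be used), so v5 = white.
Among the 7 still-open variables, teal fits only v7 (and all 7 values in {black, blue, brown, green, orange, teal, yellow} must be used), so v7 = teal.
v2, v3, v6 between them cover only {blue, green, orange} — a naked triple. Remove those values from v1, v4, v8.
v8 must be yellow (only option left). Strike yellow from v1.
No further eliminations apply; v1 can still be any of black, brown.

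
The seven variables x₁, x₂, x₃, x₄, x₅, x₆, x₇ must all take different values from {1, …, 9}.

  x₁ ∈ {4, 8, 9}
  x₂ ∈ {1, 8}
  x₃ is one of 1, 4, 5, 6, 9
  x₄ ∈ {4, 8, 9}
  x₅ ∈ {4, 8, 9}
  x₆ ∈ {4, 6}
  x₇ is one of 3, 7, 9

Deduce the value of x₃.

x₁, x₄, x₅ between them cover only {4, 8, 9} — a naked triple. Remove those values from x₂, x₃, x₆, x₇.
x₂ has just one choice, so x₂ = 1. So x₃ can't be 1.
x₆'s domain is down to {6}, so x₆ = 6. Eliminate 6 elsewhere: x₃.
So x₃ = 5.

5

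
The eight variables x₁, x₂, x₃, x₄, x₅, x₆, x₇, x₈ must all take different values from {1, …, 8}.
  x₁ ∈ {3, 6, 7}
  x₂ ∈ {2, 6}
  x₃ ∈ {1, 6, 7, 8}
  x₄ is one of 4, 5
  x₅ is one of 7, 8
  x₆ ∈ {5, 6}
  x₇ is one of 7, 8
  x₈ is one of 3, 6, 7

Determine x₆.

The 8 variables draw from only 8 values {1, 2, 3, 4, 5, 6, 7, 8}, so each is used; only x₃ can be 1, hence x₃ = 1.
The 7 still-open variables draw from only 7 values {2, 3, 4, 5, 6, 7, 8}, so each is used; only x₂ can be 2, hence x₂ = 2.
The 6 still-open variables together cover exactly {3, 4, 5, 6, 7, 8} — 6 values for 6 variables — and 4 appears only in x₄'s list, so x₄ = 4.
The 5 still-open variables draw from only 5 values {3, 5, 6, 7, 8}, so each is used; only x₆ can be 5, hence x₆ = 5.

5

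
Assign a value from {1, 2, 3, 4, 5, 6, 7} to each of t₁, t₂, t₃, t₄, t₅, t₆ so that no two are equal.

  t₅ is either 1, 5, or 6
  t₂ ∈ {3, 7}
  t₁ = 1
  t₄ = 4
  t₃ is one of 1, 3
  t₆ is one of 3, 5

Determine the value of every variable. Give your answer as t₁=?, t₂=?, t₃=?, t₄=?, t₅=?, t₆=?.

t₁=1, t₂=7, t₃=3, t₄=4, t₅=6, t₆=5

t₁ has just one choice, so t₁ = 1. Strike 1 from t₃, t₅.
t₃ has just one choice, so t₃ = 3. So t₂, t₆ can't be 3.
t₄'s domain is down to {4}, so t₄ = 4.
t₆ has just one choice, so t₆ = 5. Eliminate 5 elsewhere: t₅.
t₂ must be 7 (only option left).
t₅ has just one choice, so t₅ = 6.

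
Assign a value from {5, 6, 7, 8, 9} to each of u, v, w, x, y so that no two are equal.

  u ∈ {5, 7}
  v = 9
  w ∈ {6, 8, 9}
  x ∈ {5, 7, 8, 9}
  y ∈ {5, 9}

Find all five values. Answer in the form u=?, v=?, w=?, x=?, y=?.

u=7, v=9, w=6, x=8, y=5

v must be 9 (only option left). Strike 9 from w, x, y.
That leaves y = 5. So u, x can't be 5.
u must be 7 (only option left). So x can't be 7.
x has just one choice, so x = 8. So w can't be 8.
That leaves w = 6.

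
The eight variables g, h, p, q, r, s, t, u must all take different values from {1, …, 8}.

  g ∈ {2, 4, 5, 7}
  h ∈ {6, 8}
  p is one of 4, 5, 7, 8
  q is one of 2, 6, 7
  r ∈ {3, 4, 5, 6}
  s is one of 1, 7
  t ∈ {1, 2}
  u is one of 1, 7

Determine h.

Among the 8 variables, 3 fits only r (and all 8 values in {1, 2, 3, 4, 5, 6, 7, 8} must be used), so r = 3.
s and u share exactly the 2 values {1, 7}; by pigeonhole those values go to them, so strike 1, 7 from g, p, q, t.
t has just one choice, so t = 2. So g, q can't be 2.
That leaves q = 6. Remove 6 from h.
So h = 8.

8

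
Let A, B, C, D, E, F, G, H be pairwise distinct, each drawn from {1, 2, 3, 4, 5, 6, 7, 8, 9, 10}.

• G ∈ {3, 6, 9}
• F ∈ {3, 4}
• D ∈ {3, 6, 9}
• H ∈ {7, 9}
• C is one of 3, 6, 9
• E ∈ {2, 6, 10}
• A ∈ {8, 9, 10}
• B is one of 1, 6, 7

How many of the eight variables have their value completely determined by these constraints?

3

The 3 variables C, D, G are confined to {3, 6, 9}, which locks those values in; drop them from A, B, E, F, H.
F must be 4 (only option left).
H has just one choice, so H = 7. Remove 7 from B.
B must be 1 (only option left).
Determined: B=1, F=4, H=7. The other variables each still have more than one consistent value. That makes 3.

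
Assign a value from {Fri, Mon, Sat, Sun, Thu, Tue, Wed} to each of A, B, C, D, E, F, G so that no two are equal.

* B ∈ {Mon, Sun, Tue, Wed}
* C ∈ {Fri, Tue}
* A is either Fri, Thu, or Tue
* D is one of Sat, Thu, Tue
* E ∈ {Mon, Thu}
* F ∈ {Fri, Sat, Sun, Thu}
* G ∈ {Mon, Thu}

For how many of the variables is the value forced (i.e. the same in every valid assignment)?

3

Among the 7 variables, Wed fits only B (and all 7 values in {Fri, Mon, Sat, Sun, Thu, Tue, Wed} must be used), so B = Wed.
The 6 still-open variables draw from only 6 values {Fri, Mon, Sat, Sun, Thu, Tue}, so each is used; only F can be Sun, hence F = Sun.
The 5 still-open variables draw from only 5 values {Fri, Mon, Sat, Thu, Tue}, so each is used; only D can be Sat, hence D = Sat.
E and G between them cover only {Mon, Thu} — a naked pair. Remove those values from A.
Determined: B=Wed, D=Sat, F=Sun. The other variables each still have more than one consistent value. That makes 3.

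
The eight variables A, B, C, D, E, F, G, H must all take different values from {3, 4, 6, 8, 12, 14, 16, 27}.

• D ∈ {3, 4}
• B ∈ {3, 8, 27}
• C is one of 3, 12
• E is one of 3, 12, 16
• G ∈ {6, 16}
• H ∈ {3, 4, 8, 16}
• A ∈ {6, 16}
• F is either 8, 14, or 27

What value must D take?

Among the 8 variables, 14 fits only F (and all 8 values in {3, 4, 6, 8, 12, 14, 16, 27} must be used), so F = 14.
Among the 7 still-open variables, 27 fits only B (and all 7 values in {3, 4, 6, 8, 12, 16, 27} must be used), so B = 27.
The 6 still-open variables together cover exactly {3, 4, 6, 8, 12, 16} — 6 values for 6 variables — and 8 appears only in H's list, so H = 8.
The 5 still-open variables together cover exactly {3, 4, 6, 12, 16} — 5 values for 5 variables — and 4 appears only in D's list, so D = 4.

4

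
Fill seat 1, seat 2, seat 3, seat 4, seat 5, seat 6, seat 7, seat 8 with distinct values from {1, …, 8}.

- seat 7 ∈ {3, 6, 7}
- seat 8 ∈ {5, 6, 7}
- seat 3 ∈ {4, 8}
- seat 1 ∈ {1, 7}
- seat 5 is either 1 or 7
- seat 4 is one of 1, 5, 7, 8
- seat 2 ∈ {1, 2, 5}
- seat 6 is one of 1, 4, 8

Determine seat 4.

5

Among the 8 variables, 2 fits only seat 2 (and all 8 values in {1, 2, 3, 4, 5, 6, 7, 8} must be used), so seat 2 = 2.
The 7 still-open variables together cover exactly {1, 3, 4, 5, 6, 7, 8} — 7 values for 7 variables — and 3 appears only in seat 7's list, so seat 7 = 3.
The 6 still-open variables together cover exactly {1, 4, 5, 6, 7, 8} — 6 values for 6 variables — and 6 appears only in seat 8's list, so seat 8 = 6.
The 5 still-open variables draw from only 5 values {1, 4, 5, 7, 8}, so each is used; only seat 4 can be 5, hence seat 4 = 5.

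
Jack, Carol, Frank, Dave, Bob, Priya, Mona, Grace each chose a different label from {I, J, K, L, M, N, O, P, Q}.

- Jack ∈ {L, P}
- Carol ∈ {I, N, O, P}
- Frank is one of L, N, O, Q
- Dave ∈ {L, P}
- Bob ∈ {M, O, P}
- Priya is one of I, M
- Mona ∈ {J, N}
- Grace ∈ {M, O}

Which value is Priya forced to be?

I

The 8 variables together cover exactly {I, J, L, M, N, O, P, Q} — 8 values for 8 variables — and J appears only in Mona's list, so Mona = J.
The 7 still-open variables together cover exactly {I, L, M, N, O, P, Q} — 7 values for 7 variables — and Q appears only in Frank's list, so Frank = Q.
The 6 still-open variables together cover exactly {I, L, M, N, O, P} — 6 values for 6 variables — and N appears only in Carol's list, so Carol = N.
The 5 still-open variables together cover exactly {I, L, M, O, P} — 5 values for 5 variables — and I appears only in Priya's list, so Priya = I.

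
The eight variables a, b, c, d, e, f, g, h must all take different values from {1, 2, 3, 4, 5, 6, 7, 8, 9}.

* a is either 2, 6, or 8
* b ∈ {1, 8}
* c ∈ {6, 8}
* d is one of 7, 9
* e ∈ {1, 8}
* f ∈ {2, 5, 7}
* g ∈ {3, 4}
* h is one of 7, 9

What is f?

5

The 2 variables b and e are confined to {1, 8}, which locks those values in; drop them from a, c.
That leaves c = 6. So a can't be 6.
a's domain is down to {2}, so a = 2. Eliminate 2 elsewhere: f.
d and h share exactly the 2 values {7, 9}; by pigeonhole those values go to them, so strike 7, 9 from f.
So f = 5.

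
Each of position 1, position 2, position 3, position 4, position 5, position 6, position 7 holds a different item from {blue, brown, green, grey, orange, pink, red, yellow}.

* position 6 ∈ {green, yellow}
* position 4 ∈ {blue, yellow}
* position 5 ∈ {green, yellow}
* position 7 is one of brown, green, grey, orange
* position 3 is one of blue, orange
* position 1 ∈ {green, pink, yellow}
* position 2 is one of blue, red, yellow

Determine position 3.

position 5 and position 6 share exactly the 2 values {green, yellow}; by pigeonhole those values go to them, so strike green, yellow from position 1, position 2, position 4, position 7.
position 1's domain is down to {pink}, so position 1 = pink.
position 4's domain is down to {blue}, so position 4 = blue. Remove blue from position 2, position 3.
So position 3 = orange.

orange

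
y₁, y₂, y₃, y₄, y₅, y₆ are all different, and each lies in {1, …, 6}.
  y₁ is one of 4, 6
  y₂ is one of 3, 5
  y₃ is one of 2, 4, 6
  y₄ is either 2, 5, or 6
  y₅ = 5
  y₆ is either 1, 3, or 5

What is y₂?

3

y₅'s domain is down to {5}, so y₅ = 5. Strike 5 from y₂, y₄, y₆.
So y₂ = 3.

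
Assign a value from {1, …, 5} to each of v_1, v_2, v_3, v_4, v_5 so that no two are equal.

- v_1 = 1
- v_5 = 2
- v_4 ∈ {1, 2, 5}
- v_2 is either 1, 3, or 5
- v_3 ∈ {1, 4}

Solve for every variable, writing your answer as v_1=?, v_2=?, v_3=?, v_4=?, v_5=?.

v_1 has just one choice, so v_1 = 1. So v_2, v_3, v_4 can't be 1.
v_3 must be 4 (only option left).
v_5's domain is down to {2}, so v_5 = 2. So v_4 can't be 2.
v_4's domain is down to {5}, so v_4 = 5. So v_2 can't be 5.
v_2 must be 3 (only option left).

v_1=1, v_2=3, v_3=4, v_4=5, v_5=2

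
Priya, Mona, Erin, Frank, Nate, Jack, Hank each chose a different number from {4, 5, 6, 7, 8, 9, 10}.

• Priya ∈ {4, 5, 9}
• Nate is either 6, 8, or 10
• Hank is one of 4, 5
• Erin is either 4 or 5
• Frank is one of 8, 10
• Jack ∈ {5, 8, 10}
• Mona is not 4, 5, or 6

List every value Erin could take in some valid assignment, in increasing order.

The 7 variables together cover exactly {4, 5, 6, 7, 8, 9, 10} — 7 values for 7 variables — and 6 appears only in Nate's list, so Nate = 6.
Among the 6 still-open variables, 7 fits only Mona (and all 6 values in {4, 5, 7, 8, 9, 10} must be used), so Mona = 7.
The 5 still-open variables draw from only 5 values {4, 5, 8, 9, 10}, so each is used; only Priya can be 9, hence Priya = 9.
Erin and Hank between them cover only {4, 5} — a naked pair. Remove those values from Jack.
No further eliminations apply; Erin can still be any of 4, 5.

4, 5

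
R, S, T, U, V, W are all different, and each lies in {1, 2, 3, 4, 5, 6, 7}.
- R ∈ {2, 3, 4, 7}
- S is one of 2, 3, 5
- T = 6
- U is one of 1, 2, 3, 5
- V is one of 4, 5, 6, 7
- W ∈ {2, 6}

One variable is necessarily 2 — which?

T's domain is down to {6}, so T = 6. Eliminate 6 elsewhere: V, W.
So 2 goes to W.

W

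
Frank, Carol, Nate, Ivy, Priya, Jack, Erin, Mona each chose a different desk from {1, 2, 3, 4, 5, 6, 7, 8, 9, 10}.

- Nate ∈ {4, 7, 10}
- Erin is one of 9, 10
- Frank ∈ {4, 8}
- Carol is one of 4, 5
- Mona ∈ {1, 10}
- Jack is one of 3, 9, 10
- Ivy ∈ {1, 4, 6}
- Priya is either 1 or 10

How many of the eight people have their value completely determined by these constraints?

Priya and Mona between them cover only {1, 10} — a naked pair. Remove those values from Nate, Ivy, Jack, Erin.
Erin must be 9 (only option left). Eliminate 9 elsewhere: Jack.
Jack must be 3 (only option left).
Determined: Jack=3, Erin=9. The other people each still have more than one consistent value. That makes 2.

2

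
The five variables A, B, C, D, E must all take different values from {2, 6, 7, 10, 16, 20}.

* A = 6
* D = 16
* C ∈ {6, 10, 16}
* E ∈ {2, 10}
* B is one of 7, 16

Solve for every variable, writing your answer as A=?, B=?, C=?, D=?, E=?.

A must be 6 (only option left). Eliminate 6 elsewhere: C.
That leaves D = 16. Eliminate 16 elsewhere: B, C.
B has just one choice, so B = 7.
C has just one choice, so C = 10. Eliminate 10 elsewhere: E.
E's domain is down to {2}, so E = 2.

A=6, B=7, C=10, D=16, E=2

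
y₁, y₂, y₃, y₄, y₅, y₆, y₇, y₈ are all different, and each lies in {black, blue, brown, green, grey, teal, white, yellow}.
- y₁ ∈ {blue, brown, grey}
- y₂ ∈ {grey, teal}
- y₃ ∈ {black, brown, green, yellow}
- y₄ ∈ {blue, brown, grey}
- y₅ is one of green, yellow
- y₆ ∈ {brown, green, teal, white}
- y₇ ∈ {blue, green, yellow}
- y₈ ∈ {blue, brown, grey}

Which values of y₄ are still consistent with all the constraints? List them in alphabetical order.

blue, brown, grey

The 8 variables together cover exactly {black, blue, brown, green, grey, teal, white, yellow} — 8 values for 8 variables — and black appears only in y₃'s list, so y₃ = black.
The 7 still-open variables draw from only 7 values {blue, brown, green, grey, teal, white, yellow}, so each is used; only y₆ can be white, hence y₆ = white.
The 6 still-open variables draw from only 6 values {blue, brown, green, grey, teal, yellow}, so each is used; only y₂ can be teal, hence y₂ = teal.
y₁, y₄, y₈ share exactly the 3 values {blue, brown, grey}; by pigeonhole those values go to them, so strike blue, brown, grey from y₇.
No further eliminations apply; y₄ can still be any of blue, brown, grey.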